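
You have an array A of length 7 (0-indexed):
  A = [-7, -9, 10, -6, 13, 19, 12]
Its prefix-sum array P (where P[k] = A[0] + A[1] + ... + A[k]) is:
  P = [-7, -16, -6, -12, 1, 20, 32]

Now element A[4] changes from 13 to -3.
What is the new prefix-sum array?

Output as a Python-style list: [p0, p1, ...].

Change: A[4] 13 -> -3, delta = -16
P[k] for k < 4: unchanged (A[4] not included)
P[k] for k >= 4: shift by delta = -16
  P[0] = -7 + 0 = -7
  P[1] = -16 + 0 = -16
  P[2] = -6 + 0 = -6
  P[3] = -12 + 0 = -12
  P[4] = 1 + -16 = -15
  P[5] = 20 + -16 = 4
  P[6] = 32 + -16 = 16

Answer: [-7, -16, -6, -12, -15, 4, 16]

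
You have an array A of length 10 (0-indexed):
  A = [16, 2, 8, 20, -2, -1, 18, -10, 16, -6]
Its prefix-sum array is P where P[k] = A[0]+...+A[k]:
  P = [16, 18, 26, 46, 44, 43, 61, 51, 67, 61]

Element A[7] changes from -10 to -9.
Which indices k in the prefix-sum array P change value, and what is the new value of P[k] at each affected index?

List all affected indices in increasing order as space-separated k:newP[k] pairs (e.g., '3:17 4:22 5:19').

P[k] = A[0] + ... + A[k]
P[k] includes A[7] iff k >= 7
Affected indices: 7, 8, ..., 9; delta = 1
  P[7]: 51 + 1 = 52
  P[8]: 67 + 1 = 68
  P[9]: 61 + 1 = 62

Answer: 7:52 8:68 9:62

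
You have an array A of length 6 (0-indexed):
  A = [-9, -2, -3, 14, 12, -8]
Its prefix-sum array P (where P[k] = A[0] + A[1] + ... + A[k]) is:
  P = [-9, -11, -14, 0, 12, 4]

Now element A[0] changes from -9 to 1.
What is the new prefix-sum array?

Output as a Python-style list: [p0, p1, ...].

Answer: [1, -1, -4, 10, 22, 14]

Derivation:
Change: A[0] -9 -> 1, delta = 10
P[k] for k < 0: unchanged (A[0] not included)
P[k] for k >= 0: shift by delta = 10
  P[0] = -9 + 10 = 1
  P[1] = -11 + 10 = -1
  P[2] = -14 + 10 = -4
  P[3] = 0 + 10 = 10
  P[4] = 12 + 10 = 22
  P[5] = 4 + 10 = 14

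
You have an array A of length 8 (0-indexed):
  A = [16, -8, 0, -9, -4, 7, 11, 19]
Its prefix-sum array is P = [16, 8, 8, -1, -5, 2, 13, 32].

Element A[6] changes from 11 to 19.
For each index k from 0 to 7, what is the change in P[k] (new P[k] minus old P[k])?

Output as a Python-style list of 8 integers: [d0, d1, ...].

Element change: A[6] 11 -> 19, delta = 8
For k < 6: P[k] unchanged, delta_P[k] = 0
For k >= 6: P[k] shifts by exactly 8
Delta array: [0, 0, 0, 0, 0, 0, 8, 8]

Answer: [0, 0, 0, 0, 0, 0, 8, 8]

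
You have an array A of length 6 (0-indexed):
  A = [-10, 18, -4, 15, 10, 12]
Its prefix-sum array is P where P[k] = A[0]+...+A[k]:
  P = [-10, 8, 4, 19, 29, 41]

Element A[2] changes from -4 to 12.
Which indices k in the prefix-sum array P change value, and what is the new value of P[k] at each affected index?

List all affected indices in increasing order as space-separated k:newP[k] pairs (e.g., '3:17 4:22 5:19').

P[k] = A[0] + ... + A[k]
P[k] includes A[2] iff k >= 2
Affected indices: 2, 3, ..., 5; delta = 16
  P[2]: 4 + 16 = 20
  P[3]: 19 + 16 = 35
  P[4]: 29 + 16 = 45
  P[5]: 41 + 16 = 57

Answer: 2:20 3:35 4:45 5:57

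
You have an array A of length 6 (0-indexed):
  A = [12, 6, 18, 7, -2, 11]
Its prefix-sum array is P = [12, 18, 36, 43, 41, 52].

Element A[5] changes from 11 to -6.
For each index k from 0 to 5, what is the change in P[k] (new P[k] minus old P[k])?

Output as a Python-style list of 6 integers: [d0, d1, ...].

Answer: [0, 0, 0, 0, 0, -17]

Derivation:
Element change: A[5] 11 -> -6, delta = -17
For k < 5: P[k] unchanged, delta_P[k] = 0
For k >= 5: P[k] shifts by exactly -17
Delta array: [0, 0, 0, 0, 0, -17]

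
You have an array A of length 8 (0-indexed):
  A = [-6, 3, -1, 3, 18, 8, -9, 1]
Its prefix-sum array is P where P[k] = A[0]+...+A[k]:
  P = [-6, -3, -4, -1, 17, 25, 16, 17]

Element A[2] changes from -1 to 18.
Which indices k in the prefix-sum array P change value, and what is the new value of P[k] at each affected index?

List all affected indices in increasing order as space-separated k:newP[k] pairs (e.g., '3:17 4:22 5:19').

Answer: 2:15 3:18 4:36 5:44 6:35 7:36

Derivation:
P[k] = A[0] + ... + A[k]
P[k] includes A[2] iff k >= 2
Affected indices: 2, 3, ..., 7; delta = 19
  P[2]: -4 + 19 = 15
  P[3]: -1 + 19 = 18
  P[4]: 17 + 19 = 36
  P[5]: 25 + 19 = 44
  P[6]: 16 + 19 = 35
  P[7]: 17 + 19 = 36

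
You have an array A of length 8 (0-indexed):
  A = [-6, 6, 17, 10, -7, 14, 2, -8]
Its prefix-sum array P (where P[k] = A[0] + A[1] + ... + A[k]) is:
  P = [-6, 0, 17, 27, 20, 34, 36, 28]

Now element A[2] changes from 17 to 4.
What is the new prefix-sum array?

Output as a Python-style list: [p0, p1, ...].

Change: A[2] 17 -> 4, delta = -13
P[k] for k < 2: unchanged (A[2] not included)
P[k] for k >= 2: shift by delta = -13
  P[0] = -6 + 0 = -6
  P[1] = 0 + 0 = 0
  P[2] = 17 + -13 = 4
  P[3] = 27 + -13 = 14
  P[4] = 20 + -13 = 7
  P[5] = 34 + -13 = 21
  P[6] = 36 + -13 = 23
  P[7] = 28 + -13 = 15

Answer: [-6, 0, 4, 14, 7, 21, 23, 15]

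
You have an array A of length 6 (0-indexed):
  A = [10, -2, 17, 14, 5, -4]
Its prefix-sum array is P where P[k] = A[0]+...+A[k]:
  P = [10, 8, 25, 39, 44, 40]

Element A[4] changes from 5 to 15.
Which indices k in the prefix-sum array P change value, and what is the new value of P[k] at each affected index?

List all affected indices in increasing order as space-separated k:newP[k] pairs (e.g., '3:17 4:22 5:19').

Answer: 4:54 5:50

Derivation:
P[k] = A[0] + ... + A[k]
P[k] includes A[4] iff k >= 4
Affected indices: 4, 5, ..., 5; delta = 10
  P[4]: 44 + 10 = 54
  P[5]: 40 + 10 = 50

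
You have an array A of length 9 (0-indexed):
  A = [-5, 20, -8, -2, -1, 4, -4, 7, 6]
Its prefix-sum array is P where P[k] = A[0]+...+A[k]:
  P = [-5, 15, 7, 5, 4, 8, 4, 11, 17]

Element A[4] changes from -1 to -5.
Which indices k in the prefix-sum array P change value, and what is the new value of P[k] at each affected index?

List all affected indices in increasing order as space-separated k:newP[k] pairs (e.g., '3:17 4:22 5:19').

P[k] = A[0] + ... + A[k]
P[k] includes A[4] iff k >= 4
Affected indices: 4, 5, ..., 8; delta = -4
  P[4]: 4 + -4 = 0
  P[5]: 8 + -4 = 4
  P[6]: 4 + -4 = 0
  P[7]: 11 + -4 = 7
  P[8]: 17 + -4 = 13

Answer: 4:0 5:4 6:0 7:7 8:13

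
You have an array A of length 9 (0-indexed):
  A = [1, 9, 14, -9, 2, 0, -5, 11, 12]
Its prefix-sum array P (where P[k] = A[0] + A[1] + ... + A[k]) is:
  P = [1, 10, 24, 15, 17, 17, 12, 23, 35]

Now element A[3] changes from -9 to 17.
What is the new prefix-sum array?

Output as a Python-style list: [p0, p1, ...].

Answer: [1, 10, 24, 41, 43, 43, 38, 49, 61]

Derivation:
Change: A[3] -9 -> 17, delta = 26
P[k] for k < 3: unchanged (A[3] not included)
P[k] for k >= 3: shift by delta = 26
  P[0] = 1 + 0 = 1
  P[1] = 10 + 0 = 10
  P[2] = 24 + 0 = 24
  P[3] = 15 + 26 = 41
  P[4] = 17 + 26 = 43
  P[5] = 17 + 26 = 43
  P[6] = 12 + 26 = 38
  P[7] = 23 + 26 = 49
  P[8] = 35 + 26 = 61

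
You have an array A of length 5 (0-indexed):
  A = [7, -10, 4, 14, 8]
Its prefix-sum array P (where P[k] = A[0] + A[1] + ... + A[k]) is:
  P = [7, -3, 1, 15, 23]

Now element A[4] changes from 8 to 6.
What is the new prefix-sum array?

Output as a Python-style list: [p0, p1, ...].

Answer: [7, -3, 1, 15, 21]

Derivation:
Change: A[4] 8 -> 6, delta = -2
P[k] for k < 4: unchanged (A[4] not included)
P[k] for k >= 4: shift by delta = -2
  P[0] = 7 + 0 = 7
  P[1] = -3 + 0 = -3
  P[2] = 1 + 0 = 1
  P[3] = 15 + 0 = 15
  P[4] = 23 + -2 = 21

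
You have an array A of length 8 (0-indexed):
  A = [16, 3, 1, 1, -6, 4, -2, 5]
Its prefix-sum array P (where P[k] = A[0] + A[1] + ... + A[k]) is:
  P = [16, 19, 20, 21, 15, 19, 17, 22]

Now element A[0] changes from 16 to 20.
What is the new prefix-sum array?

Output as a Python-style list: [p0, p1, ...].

Change: A[0] 16 -> 20, delta = 4
P[k] for k < 0: unchanged (A[0] not included)
P[k] for k >= 0: shift by delta = 4
  P[0] = 16 + 4 = 20
  P[1] = 19 + 4 = 23
  P[2] = 20 + 4 = 24
  P[3] = 21 + 4 = 25
  P[4] = 15 + 4 = 19
  P[5] = 19 + 4 = 23
  P[6] = 17 + 4 = 21
  P[7] = 22 + 4 = 26

Answer: [20, 23, 24, 25, 19, 23, 21, 26]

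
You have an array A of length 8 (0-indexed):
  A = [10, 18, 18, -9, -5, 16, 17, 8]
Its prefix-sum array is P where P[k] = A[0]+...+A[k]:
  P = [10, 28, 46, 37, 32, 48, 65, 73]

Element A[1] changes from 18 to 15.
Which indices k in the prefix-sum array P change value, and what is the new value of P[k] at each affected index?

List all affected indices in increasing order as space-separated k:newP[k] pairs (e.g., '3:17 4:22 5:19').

P[k] = A[0] + ... + A[k]
P[k] includes A[1] iff k >= 1
Affected indices: 1, 2, ..., 7; delta = -3
  P[1]: 28 + -3 = 25
  P[2]: 46 + -3 = 43
  P[3]: 37 + -3 = 34
  P[4]: 32 + -3 = 29
  P[5]: 48 + -3 = 45
  P[6]: 65 + -3 = 62
  P[7]: 73 + -3 = 70

Answer: 1:25 2:43 3:34 4:29 5:45 6:62 7:70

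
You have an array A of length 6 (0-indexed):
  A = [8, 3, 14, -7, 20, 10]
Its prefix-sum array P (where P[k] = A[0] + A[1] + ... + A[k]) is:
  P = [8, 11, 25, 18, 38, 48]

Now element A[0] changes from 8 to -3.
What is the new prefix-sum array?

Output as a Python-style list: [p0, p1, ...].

Answer: [-3, 0, 14, 7, 27, 37]

Derivation:
Change: A[0] 8 -> -3, delta = -11
P[k] for k < 0: unchanged (A[0] not included)
P[k] for k >= 0: shift by delta = -11
  P[0] = 8 + -11 = -3
  P[1] = 11 + -11 = 0
  P[2] = 25 + -11 = 14
  P[3] = 18 + -11 = 7
  P[4] = 38 + -11 = 27
  P[5] = 48 + -11 = 37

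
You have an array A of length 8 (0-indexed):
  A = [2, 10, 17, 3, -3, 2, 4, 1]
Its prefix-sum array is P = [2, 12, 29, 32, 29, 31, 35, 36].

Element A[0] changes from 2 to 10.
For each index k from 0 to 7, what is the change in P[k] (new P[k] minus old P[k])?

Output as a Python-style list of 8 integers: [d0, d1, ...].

Answer: [8, 8, 8, 8, 8, 8, 8, 8]

Derivation:
Element change: A[0] 2 -> 10, delta = 8
For k < 0: P[k] unchanged, delta_P[k] = 0
For k >= 0: P[k] shifts by exactly 8
Delta array: [8, 8, 8, 8, 8, 8, 8, 8]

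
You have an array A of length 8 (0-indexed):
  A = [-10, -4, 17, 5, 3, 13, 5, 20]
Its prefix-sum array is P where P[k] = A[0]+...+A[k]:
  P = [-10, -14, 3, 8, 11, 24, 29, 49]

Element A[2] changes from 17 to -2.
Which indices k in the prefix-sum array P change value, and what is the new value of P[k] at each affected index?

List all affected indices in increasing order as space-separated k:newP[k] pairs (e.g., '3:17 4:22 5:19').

Answer: 2:-16 3:-11 4:-8 5:5 6:10 7:30

Derivation:
P[k] = A[0] + ... + A[k]
P[k] includes A[2] iff k >= 2
Affected indices: 2, 3, ..., 7; delta = -19
  P[2]: 3 + -19 = -16
  P[3]: 8 + -19 = -11
  P[4]: 11 + -19 = -8
  P[5]: 24 + -19 = 5
  P[6]: 29 + -19 = 10
  P[7]: 49 + -19 = 30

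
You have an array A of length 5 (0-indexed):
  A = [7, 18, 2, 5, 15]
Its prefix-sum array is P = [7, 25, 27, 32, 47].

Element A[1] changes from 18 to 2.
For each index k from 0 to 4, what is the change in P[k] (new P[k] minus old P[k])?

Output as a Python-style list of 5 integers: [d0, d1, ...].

Element change: A[1] 18 -> 2, delta = -16
For k < 1: P[k] unchanged, delta_P[k] = 0
For k >= 1: P[k] shifts by exactly -16
Delta array: [0, -16, -16, -16, -16]

Answer: [0, -16, -16, -16, -16]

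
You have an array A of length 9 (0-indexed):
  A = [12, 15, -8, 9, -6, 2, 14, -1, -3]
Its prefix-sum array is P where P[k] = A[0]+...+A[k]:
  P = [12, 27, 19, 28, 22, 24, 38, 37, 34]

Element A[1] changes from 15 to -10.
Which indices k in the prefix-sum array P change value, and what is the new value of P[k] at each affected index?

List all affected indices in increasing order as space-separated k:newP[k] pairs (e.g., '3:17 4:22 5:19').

P[k] = A[0] + ... + A[k]
P[k] includes A[1] iff k >= 1
Affected indices: 1, 2, ..., 8; delta = -25
  P[1]: 27 + -25 = 2
  P[2]: 19 + -25 = -6
  P[3]: 28 + -25 = 3
  P[4]: 22 + -25 = -3
  P[5]: 24 + -25 = -1
  P[6]: 38 + -25 = 13
  P[7]: 37 + -25 = 12
  P[8]: 34 + -25 = 9

Answer: 1:2 2:-6 3:3 4:-3 5:-1 6:13 7:12 8:9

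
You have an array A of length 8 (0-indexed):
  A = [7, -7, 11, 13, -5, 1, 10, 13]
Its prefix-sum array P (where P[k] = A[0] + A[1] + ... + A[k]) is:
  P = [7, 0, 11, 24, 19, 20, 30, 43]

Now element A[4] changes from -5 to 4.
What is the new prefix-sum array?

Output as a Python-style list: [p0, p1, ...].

Change: A[4] -5 -> 4, delta = 9
P[k] for k < 4: unchanged (A[4] not included)
P[k] for k >= 4: shift by delta = 9
  P[0] = 7 + 0 = 7
  P[1] = 0 + 0 = 0
  P[2] = 11 + 0 = 11
  P[3] = 24 + 0 = 24
  P[4] = 19 + 9 = 28
  P[5] = 20 + 9 = 29
  P[6] = 30 + 9 = 39
  P[7] = 43 + 9 = 52

Answer: [7, 0, 11, 24, 28, 29, 39, 52]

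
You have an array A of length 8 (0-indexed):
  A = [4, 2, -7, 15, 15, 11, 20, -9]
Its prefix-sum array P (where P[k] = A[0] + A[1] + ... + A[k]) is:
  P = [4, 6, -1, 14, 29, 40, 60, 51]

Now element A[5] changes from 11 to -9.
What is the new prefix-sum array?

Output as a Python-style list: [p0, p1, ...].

Change: A[5] 11 -> -9, delta = -20
P[k] for k < 5: unchanged (A[5] not included)
P[k] for k >= 5: shift by delta = -20
  P[0] = 4 + 0 = 4
  P[1] = 6 + 0 = 6
  P[2] = -1 + 0 = -1
  P[3] = 14 + 0 = 14
  P[4] = 29 + 0 = 29
  P[5] = 40 + -20 = 20
  P[6] = 60 + -20 = 40
  P[7] = 51 + -20 = 31

Answer: [4, 6, -1, 14, 29, 20, 40, 31]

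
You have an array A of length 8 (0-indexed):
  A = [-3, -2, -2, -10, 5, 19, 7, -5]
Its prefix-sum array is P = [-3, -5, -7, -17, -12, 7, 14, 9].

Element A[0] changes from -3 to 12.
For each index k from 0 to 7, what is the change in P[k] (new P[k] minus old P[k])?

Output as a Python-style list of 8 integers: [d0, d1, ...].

Answer: [15, 15, 15, 15, 15, 15, 15, 15]

Derivation:
Element change: A[0] -3 -> 12, delta = 15
For k < 0: P[k] unchanged, delta_P[k] = 0
For k >= 0: P[k] shifts by exactly 15
Delta array: [15, 15, 15, 15, 15, 15, 15, 15]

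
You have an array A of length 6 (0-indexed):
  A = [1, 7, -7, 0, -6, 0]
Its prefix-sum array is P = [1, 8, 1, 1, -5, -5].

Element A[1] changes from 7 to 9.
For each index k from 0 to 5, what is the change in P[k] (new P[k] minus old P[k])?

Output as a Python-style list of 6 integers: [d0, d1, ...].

Element change: A[1] 7 -> 9, delta = 2
For k < 1: P[k] unchanged, delta_P[k] = 0
For k >= 1: P[k] shifts by exactly 2
Delta array: [0, 2, 2, 2, 2, 2]

Answer: [0, 2, 2, 2, 2, 2]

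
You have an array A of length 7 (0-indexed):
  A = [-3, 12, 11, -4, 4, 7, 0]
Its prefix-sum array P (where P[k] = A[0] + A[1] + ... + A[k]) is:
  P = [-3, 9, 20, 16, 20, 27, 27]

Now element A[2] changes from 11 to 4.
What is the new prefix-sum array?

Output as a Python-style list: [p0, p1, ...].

Change: A[2] 11 -> 4, delta = -7
P[k] for k < 2: unchanged (A[2] not included)
P[k] for k >= 2: shift by delta = -7
  P[0] = -3 + 0 = -3
  P[1] = 9 + 0 = 9
  P[2] = 20 + -7 = 13
  P[3] = 16 + -7 = 9
  P[4] = 20 + -7 = 13
  P[5] = 27 + -7 = 20
  P[6] = 27 + -7 = 20

Answer: [-3, 9, 13, 9, 13, 20, 20]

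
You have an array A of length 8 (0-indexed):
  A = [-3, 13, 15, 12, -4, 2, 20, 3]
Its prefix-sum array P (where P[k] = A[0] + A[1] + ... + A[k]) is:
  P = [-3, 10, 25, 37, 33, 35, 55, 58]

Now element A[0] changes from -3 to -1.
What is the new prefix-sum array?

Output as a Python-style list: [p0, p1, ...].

Change: A[0] -3 -> -1, delta = 2
P[k] for k < 0: unchanged (A[0] not included)
P[k] for k >= 0: shift by delta = 2
  P[0] = -3 + 2 = -1
  P[1] = 10 + 2 = 12
  P[2] = 25 + 2 = 27
  P[3] = 37 + 2 = 39
  P[4] = 33 + 2 = 35
  P[5] = 35 + 2 = 37
  P[6] = 55 + 2 = 57
  P[7] = 58 + 2 = 60

Answer: [-1, 12, 27, 39, 35, 37, 57, 60]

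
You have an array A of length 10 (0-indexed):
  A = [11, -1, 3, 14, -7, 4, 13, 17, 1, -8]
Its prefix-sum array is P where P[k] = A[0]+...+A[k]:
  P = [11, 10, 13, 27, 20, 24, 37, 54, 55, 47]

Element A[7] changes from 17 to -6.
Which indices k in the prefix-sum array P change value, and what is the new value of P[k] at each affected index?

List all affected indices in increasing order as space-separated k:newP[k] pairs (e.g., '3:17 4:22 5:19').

Answer: 7:31 8:32 9:24

Derivation:
P[k] = A[0] + ... + A[k]
P[k] includes A[7] iff k >= 7
Affected indices: 7, 8, ..., 9; delta = -23
  P[7]: 54 + -23 = 31
  P[8]: 55 + -23 = 32
  P[9]: 47 + -23 = 24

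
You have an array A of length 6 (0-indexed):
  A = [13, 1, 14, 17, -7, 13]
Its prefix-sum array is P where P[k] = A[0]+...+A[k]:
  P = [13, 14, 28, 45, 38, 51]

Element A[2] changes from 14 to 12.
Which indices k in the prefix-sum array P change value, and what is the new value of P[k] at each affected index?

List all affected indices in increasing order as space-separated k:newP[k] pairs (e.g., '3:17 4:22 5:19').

P[k] = A[0] + ... + A[k]
P[k] includes A[2] iff k >= 2
Affected indices: 2, 3, ..., 5; delta = -2
  P[2]: 28 + -2 = 26
  P[3]: 45 + -2 = 43
  P[4]: 38 + -2 = 36
  P[5]: 51 + -2 = 49

Answer: 2:26 3:43 4:36 5:49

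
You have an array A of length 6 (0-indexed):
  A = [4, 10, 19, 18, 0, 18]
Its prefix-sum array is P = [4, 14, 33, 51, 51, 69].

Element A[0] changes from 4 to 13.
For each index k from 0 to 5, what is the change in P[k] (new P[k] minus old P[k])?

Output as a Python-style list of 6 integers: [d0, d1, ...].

Answer: [9, 9, 9, 9, 9, 9]

Derivation:
Element change: A[0] 4 -> 13, delta = 9
For k < 0: P[k] unchanged, delta_P[k] = 0
For k >= 0: P[k] shifts by exactly 9
Delta array: [9, 9, 9, 9, 9, 9]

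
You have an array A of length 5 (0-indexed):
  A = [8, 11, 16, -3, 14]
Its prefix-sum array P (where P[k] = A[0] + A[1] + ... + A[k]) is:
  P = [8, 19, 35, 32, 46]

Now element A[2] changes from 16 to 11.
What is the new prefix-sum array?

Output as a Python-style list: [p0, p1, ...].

Answer: [8, 19, 30, 27, 41]

Derivation:
Change: A[2] 16 -> 11, delta = -5
P[k] for k < 2: unchanged (A[2] not included)
P[k] for k >= 2: shift by delta = -5
  P[0] = 8 + 0 = 8
  P[1] = 19 + 0 = 19
  P[2] = 35 + -5 = 30
  P[3] = 32 + -5 = 27
  P[4] = 46 + -5 = 41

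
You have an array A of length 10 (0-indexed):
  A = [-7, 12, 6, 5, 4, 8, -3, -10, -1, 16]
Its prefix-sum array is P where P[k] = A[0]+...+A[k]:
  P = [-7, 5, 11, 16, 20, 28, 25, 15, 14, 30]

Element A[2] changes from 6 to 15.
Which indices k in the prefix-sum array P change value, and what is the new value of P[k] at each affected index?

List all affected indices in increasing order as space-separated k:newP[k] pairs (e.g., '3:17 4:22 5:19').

P[k] = A[0] + ... + A[k]
P[k] includes A[2] iff k >= 2
Affected indices: 2, 3, ..., 9; delta = 9
  P[2]: 11 + 9 = 20
  P[3]: 16 + 9 = 25
  P[4]: 20 + 9 = 29
  P[5]: 28 + 9 = 37
  P[6]: 25 + 9 = 34
  P[7]: 15 + 9 = 24
  P[8]: 14 + 9 = 23
  P[9]: 30 + 9 = 39

Answer: 2:20 3:25 4:29 5:37 6:34 7:24 8:23 9:39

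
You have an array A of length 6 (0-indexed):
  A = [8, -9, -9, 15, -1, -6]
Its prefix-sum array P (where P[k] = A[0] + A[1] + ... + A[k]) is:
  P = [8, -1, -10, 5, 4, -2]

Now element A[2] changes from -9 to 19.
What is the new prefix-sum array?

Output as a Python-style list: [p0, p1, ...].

Answer: [8, -1, 18, 33, 32, 26]

Derivation:
Change: A[2] -9 -> 19, delta = 28
P[k] for k < 2: unchanged (A[2] not included)
P[k] for k >= 2: shift by delta = 28
  P[0] = 8 + 0 = 8
  P[1] = -1 + 0 = -1
  P[2] = -10 + 28 = 18
  P[3] = 5 + 28 = 33
  P[4] = 4 + 28 = 32
  P[5] = -2 + 28 = 26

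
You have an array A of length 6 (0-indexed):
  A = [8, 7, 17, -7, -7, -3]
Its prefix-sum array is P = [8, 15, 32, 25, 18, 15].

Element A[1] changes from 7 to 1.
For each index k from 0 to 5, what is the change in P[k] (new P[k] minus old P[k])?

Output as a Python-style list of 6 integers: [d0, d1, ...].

Answer: [0, -6, -6, -6, -6, -6]

Derivation:
Element change: A[1] 7 -> 1, delta = -6
For k < 1: P[k] unchanged, delta_P[k] = 0
For k >= 1: P[k] shifts by exactly -6
Delta array: [0, -6, -6, -6, -6, -6]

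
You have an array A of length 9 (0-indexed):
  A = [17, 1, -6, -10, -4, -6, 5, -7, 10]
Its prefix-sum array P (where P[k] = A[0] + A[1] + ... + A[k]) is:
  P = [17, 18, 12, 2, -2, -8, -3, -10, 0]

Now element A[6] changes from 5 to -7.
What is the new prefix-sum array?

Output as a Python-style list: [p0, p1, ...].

Change: A[6] 5 -> -7, delta = -12
P[k] for k < 6: unchanged (A[6] not included)
P[k] for k >= 6: shift by delta = -12
  P[0] = 17 + 0 = 17
  P[1] = 18 + 0 = 18
  P[2] = 12 + 0 = 12
  P[3] = 2 + 0 = 2
  P[4] = -2 + 0 = -2
  P[5] = -8 + 0 = -8
  P[6] = -3 + -12 = -15
  P[7] = -10 + -12 = -22
  P[8] = 0 + -12 = -12

Answer: [17, 18, 12, 2, -2, -8, -15, -22, -12]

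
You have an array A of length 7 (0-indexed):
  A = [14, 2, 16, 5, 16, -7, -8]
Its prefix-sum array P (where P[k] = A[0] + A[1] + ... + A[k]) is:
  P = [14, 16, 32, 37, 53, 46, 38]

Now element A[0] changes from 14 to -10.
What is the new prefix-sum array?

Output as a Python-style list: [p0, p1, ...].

Change: A[0] 14 -> -10, delta = -24
P[k] for k < 0: unchanged (A[0] not included)
P[k] for k >= 0: shift by delta = -24
  P[0] = 14 + -24 = -10
  P[1] = 16 + -24 = -8
  P[2] = 32 + -24 = 8
  P[3] = 37 + -24 = 13
  P[4] = 53 + -24 = 29
  P[5] = 46 + -24 = 22
  P[6] = 38 + -24 = 14

Answer: [-10, -8, 8, 13, 29, 22, 14]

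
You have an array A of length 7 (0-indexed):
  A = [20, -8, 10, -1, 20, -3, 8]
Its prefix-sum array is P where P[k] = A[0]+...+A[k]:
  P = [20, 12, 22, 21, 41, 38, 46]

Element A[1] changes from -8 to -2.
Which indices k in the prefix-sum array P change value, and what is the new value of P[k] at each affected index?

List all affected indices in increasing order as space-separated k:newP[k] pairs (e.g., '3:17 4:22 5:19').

P[k] = A[0] + ... + A[k]
P[k] includes A[1] iff k >= 1
Affected indices: 1, 2, ..., 6; delta = 6
  P[1]: 12 + 6 = 18
  P[2]: 22 + 6 = 28
  P[3]: 21 + 6 = 27
  P[4]: 41 + 6 = 47
  P[5]: 38 + 6 = 44
  P[6]: 46 + 6 = 52

Answer: 1:18 2:28 3:27 4:47 5:44 6:52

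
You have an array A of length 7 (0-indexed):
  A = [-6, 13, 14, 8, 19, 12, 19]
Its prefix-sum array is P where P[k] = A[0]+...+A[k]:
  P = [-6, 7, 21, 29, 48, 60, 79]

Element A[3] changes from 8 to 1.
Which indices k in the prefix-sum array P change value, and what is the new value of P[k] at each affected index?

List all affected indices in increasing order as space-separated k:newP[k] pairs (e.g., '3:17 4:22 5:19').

Answer: 3:22 4:41 5:53 6:72

Derivation:
P[k] = A[0] + ... + A[k]
P[k] includes A[3] iff k >= 3
Affected indices: 3, 4, ..., 6; delta = -7
  P[3]: 29 + -7 = 22
  P[4]: 48 + -7 = 41
  P[5]: 60 + -7 = 53
  P[6]: 79 + -7 = 72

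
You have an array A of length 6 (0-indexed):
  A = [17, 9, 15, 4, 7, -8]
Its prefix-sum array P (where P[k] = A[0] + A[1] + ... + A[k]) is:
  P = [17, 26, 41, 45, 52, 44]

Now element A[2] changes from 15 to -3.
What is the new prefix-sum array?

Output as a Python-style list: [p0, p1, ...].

Answer: [17, 26, 23, 27, 34, 26]

Derivation:
Change: A[2] 15 -> -3, delta = -18
P[k] for k < 2: unchanged (A[2] not included)
P[k] for k >= 2: shift by delta = -18
  P[0] = 17 + 0 = 17
  P[1] = 26 + 0 = 26
  P[2] = 41 + -18 = 23
  P[3] = 45 + -18 = 27
  P[4] = 52 + -18 = 34
  P[5] = 44 + -18 = 26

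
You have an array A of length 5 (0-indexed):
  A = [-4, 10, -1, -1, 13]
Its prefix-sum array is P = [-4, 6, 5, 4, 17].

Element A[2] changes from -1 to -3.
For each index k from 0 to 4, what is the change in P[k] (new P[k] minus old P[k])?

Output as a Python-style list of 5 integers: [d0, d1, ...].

Element change: A[2] -1 -> -3, delta = -2
For k < 2: P[k] unchanged, delta_P[k] = 0
For k >= 2: P[k] shifts by exactly -2
Delta array: [0, 0, -2, -2, -2]

Answer: [0, 0, -2, -2, -2]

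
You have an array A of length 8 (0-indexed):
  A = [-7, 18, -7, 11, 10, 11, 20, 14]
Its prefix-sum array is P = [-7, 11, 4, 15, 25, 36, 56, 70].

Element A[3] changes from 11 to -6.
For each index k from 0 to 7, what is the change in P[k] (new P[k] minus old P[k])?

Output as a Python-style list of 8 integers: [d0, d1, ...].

Answer: [0, 0, 0, -17, -17, -17, -17, -17]

Derivation:
Element change: A[3] 11 -> -6, delta = -17
For k < 3: P[k] unchanged, delta_P[k] = 0
For k >= 3: P[k] shifts by exactly -17
Delta array: [0, 0, 0, -17, -17, -17, -17, -17]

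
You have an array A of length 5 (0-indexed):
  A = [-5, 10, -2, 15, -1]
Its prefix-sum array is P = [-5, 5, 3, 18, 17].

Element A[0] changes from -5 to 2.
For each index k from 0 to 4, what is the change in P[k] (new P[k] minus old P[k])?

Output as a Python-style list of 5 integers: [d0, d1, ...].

Element change: A[0] -5 -> 2, delta = 7
For k < 0: P[k] unchanged, delta_P[k] = 0
For k >= 0: P[k] shifts by exactly 7
Delta array: [7, 7, 7, 7, 7]

Answer: [7, 7, 7, 7, 7]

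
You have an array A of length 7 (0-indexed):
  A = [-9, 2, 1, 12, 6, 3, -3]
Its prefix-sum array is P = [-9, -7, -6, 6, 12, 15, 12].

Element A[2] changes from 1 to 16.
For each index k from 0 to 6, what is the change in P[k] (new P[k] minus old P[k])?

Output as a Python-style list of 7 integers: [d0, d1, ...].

Answer: [0, 0, 15, 15, 15, 15, 15]

Derivation:
Element change: A[2] 1 -> 16, delta = 15
For k < 2: P[k] unchanged, delta_P[k] = 0
For k >= 2: P[k] shifts by exactly 15
Delta array: [0, 0, 15, 15, 15, 15, 15]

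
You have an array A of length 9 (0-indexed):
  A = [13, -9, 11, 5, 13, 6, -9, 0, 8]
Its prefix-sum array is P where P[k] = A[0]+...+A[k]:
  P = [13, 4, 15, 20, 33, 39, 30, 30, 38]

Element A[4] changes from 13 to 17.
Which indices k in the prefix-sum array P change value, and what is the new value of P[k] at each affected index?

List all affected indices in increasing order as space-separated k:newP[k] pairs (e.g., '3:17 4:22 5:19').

P[k] = A[0] + ... + A[k]
P[k] includes A[4] iff k >= 4
Affected indices: 4, 5, ..., 8; delta = 4
  P[4]: 33 + 4 = 37
  P[5]: 39 + 4 = 43
  P[6]: 30 + 4 = 34
  P[7]: 30 + 4 = 34
  P[8]: 38 + 4 = 42

Answer: 4:37 5:43 6:34 7:34 8:42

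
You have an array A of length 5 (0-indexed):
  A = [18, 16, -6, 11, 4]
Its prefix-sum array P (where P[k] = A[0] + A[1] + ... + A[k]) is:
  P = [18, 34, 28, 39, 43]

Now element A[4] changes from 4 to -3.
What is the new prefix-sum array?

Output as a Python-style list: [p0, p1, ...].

Answer: [18, 34, 28, 39, 36]

Derivation:
Change: A[4] 4 -> -3, delta = -7
P[k] for k < 4: unchanged (A[4] not included)
P[k] for k >= 4: shift by delta = -7
  P[0] = 18 + 0 = 18
  P[1] = 34 + 0 = 34
  P[2] = 28 + 0 = 28
  P[3] = 39 + 0 = 39
  P[4] = 43 + -7 = 36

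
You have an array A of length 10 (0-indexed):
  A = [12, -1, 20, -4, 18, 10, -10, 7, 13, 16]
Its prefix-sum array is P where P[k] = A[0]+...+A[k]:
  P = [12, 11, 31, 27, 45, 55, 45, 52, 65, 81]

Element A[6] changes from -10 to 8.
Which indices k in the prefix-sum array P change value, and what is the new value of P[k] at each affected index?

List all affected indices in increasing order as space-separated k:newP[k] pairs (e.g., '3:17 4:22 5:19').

P[k] = A[0] + ... + A[k]
P[k] includes A[6] iff k >= 6
Affected indices: 6, 7, ..., 9; delta = 18
  P[6]: 45 + 18 = 63
  P[7]: 52 + 18 = 70
  P[8]: 65 + 18 = 83
  P[9]: 81 + 18 = 99

Answer: 6:63 7:70 8:83 9:99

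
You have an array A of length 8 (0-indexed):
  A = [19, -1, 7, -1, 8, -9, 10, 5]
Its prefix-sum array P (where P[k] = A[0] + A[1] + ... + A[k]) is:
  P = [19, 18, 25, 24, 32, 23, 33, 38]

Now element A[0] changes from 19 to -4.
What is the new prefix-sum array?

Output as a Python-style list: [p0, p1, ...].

Change: A[0] 19 -> -4, delta = -23
P[k] for k < 0: unchanged (A[0] not included)
P[k] for k >= 0: shift by delta = -23
  P[0] = 19 + -23 = -4
  P[1] = 18 + -23 = -5
  P[2] = 25 + -23 = 2
  P[3] = 24 + -23 = 1
  P[4] = 32 + -23 = 9
  P[5] = 23 + -23 = 0
  P[6] = 33 + -23 = 10
  P[7] = 38 + -23 = 15

Answer: [-4, -5, 2, 1, 9, 0, 10, 15]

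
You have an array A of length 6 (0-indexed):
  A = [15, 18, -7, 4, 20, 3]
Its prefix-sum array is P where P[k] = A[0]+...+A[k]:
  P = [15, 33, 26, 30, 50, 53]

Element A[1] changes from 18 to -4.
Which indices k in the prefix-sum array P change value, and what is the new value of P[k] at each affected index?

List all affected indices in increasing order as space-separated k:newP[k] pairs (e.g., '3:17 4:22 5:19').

P[k] = A[0] + ... + A[k]
P[k] includes A[1] iff k >= 1
Affected indices: 1, 2, ..., 5; delta = -22
  P[1]: 33 + -22 = 11
  P[2]: 26 + -22 = 4
  P[3]: 30 + -22 = 8
  P[4]: 50 + -22 = 28
  P[5]: 53 + -22 = 31

Answer: 1:11 2:4 3:8 4:28 5:31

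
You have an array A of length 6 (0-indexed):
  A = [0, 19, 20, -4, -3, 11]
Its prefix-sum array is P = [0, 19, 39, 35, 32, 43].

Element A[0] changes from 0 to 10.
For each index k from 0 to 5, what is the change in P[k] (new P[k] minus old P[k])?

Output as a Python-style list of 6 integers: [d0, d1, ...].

Element change: A[0] 0 -> 10, delta = 10
For k < 0: P[k] unchanged, delta_P[k] = 0
For k >= 0: P[k] shifts by exactly 10
Delta array: [10, 10, 10, 10, 10, 10]

Answer: [10, 10, 10, 10, 10, 10]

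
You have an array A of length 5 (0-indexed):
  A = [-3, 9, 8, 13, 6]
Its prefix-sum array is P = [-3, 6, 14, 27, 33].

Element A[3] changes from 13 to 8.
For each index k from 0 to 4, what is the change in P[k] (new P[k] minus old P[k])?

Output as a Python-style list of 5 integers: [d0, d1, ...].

Element change: A[3] 13 -> 8, delta = -5
For k < 3: P[k] unchanged, delta_P[k] = 0
For k >= 3: P[k] shifts by exactly -5
Delta array: [0, 0, 0, -5, -5]

Answer: [0, 0, 0, -5, -5]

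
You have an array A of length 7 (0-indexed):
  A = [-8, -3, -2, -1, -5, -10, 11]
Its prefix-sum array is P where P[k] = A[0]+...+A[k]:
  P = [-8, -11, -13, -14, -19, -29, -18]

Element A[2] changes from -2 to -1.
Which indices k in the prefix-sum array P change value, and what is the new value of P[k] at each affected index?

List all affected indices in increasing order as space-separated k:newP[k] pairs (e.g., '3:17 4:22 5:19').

Answer: 2:-12 3:-13 4:-18 5:-28 6:-17

Derivation:
P[k] = A[0] + ... + A[k]
P[k] includes A[2] iff k >= 2
Affected indices: 2, 3, ..., 6; delta = 1
  P[2]: -13 + 1 = -12
  P[3]: -14 + 1 = -13
  P[4]: -19 + 1 = -18
  P[5]: -29 + 1 = -28
  P[6]: -18 + 1 = -17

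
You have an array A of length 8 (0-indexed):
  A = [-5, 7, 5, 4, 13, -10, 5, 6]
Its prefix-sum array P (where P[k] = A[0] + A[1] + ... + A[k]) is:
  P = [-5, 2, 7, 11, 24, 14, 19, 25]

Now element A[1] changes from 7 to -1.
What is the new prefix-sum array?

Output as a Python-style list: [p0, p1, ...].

Answer: [-5, -6, -1, 3, 16, 6, 11, 17]

Derivation:
Change: A[1] 7 -> -1, delta = -8
P[k] for k < 1: unchanged (A[1] not included)
P[k] for k >= 1: shift by delta = -8
  P[0] = -5 + 0 = -5
  P[1] = 2 + -8 = -6
  P[2] = 7 + -8 = -1
  P[3] = 11 + -8 = 3
  P[4] = 24 + -8 = 16
  P[5] = 14 + -8 = 6
  P[6] = 19 + -8 = 11
  P[7] = 25 + -8 = 17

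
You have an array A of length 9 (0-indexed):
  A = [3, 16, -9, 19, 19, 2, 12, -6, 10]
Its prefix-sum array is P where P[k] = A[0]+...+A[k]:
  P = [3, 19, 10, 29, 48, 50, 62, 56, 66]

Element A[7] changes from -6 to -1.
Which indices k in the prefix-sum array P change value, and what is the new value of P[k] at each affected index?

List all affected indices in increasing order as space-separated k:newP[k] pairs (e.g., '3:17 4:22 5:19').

P[k] = A[0] + ... + A[k]
P[k] includes A[7] iff k >= 7
Affected indices: 7, 8, ..., 8; delta = 5
  P[7]: 56 + 5 = 61
  P[8]: 66 + 5 = 71

Answer: 7:61 8:71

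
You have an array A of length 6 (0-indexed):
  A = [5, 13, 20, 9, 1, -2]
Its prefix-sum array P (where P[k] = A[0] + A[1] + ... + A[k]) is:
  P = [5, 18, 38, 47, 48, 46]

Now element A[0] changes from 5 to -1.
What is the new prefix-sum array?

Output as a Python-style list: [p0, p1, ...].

Answer: [-1, 12, 32, 41, 42, 40]

Derivation:
Change: A[0] 5 -> -1, delta = -6
P[k] for k < 0: unchanged (A[0] not included)
P[k] for k >= 0: shift by delta = -6
  P[0] = 5 + -6 = -1
  P[1] = 18 + -6 = 12
  P[2] = 38 + -6 = 32
  P[3] = 47 + -6 = 41
  P[4] = 48 + -6 = 42
  P[5] = 46 + -6 = 40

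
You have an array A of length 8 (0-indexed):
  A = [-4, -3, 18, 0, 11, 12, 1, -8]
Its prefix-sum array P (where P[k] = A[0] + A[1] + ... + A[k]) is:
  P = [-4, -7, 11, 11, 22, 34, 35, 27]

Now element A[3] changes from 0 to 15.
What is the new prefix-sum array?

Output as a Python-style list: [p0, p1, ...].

Change: A[3] 0 -> 15, delta = 15
P[k] for k < 3: unchanged (A[3] not included)
P[k] for k >= 3: shift by delta = 15
  P[0] = -4 + 0 = -4
  P[1] = -7 + 0 = -7
  P[2] = 11 + 0 = 11
  P[3] = 11 + 15 = 26
  P[4] = 22 + 15 = 37
  P[5] = 34 + 15 = 49
  P[6] = 35 + 15 = 50
  P[7] = 27 + 15 = 42

Answer: [-4, -7, 11, 26, 37, 49, 50, 42]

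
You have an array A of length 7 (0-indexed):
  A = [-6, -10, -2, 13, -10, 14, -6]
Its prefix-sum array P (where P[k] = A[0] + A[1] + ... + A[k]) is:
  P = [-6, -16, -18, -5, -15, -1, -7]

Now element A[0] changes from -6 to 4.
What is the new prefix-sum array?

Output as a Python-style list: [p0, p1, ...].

Answer: [4, -6, -8, 5, -5, 9, 3]

Derivation:
Change: A[0] -6 -> 4, delta = 10
P[k] for k < 0: unchanged (A[0] not included)
P[k] for k >= 0: shift by delta = 10
  P[0] = -6 + 10 = 4
  P[1] = -16 + 10 = -6
  P[2] = -18 + 10 = -8
  P[3] = -5 + 10 = 5
  P[4] = -15 + 10 = -5
  P[5] = -1 + 10 = 9
  P[6] = -7 + 10 = 3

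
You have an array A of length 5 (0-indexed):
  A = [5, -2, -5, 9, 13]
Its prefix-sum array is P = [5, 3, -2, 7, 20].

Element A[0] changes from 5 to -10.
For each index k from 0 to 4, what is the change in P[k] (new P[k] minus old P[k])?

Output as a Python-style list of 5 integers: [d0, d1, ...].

Answer: [-15, -15, -15, -15, -15]

Derivation:
Element change: A[0] 5 -> -10, delta = -15
For k < 0: P[k] unchanged, delta_P[k] = 0
For k >= 0: P[k] shifts by exactly -15
Delta array: [-15, -15, -15, -15, -15]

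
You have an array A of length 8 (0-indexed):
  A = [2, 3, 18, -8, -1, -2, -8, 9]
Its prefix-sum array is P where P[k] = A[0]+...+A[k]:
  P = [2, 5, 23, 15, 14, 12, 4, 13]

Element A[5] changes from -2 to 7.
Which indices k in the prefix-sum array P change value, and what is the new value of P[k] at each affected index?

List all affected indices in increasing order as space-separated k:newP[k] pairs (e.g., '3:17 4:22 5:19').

Answer: 5:21 6:13 7:22

Derivation:
P[k] = A[0] + ... + A[k]
P[k] includes A[5] iff k >= 5
Affected indices: 5, 6, ..., 7; delta = 9
  P[5]: 12 + 9 = 21
  P[6]: 4 + 9 = 13
  P[7]: 13 + 9 = 22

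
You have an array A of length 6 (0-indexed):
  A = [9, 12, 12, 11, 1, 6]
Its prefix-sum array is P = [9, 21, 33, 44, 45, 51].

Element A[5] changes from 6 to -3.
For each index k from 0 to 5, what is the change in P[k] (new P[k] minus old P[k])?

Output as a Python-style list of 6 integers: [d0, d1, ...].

Element change: A[5] 6 -> -3, delta = -9
For k < 5: P[k] unchanged, delta_P[k] = 0
For k >= 5: P[k] shifts by exactly -9
Delta array: [0, 0, 0, 0, 0, -9]

Answer: [0, 0, 0, 0, 0, -9]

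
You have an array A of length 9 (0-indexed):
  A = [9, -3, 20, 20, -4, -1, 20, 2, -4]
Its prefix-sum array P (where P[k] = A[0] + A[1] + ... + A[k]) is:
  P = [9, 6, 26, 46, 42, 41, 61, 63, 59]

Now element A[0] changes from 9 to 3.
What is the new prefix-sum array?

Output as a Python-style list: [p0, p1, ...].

Change: A[0] 9 -> 3, delta = -6
P[k] for k < 0: unchanged (A[0] not included)
P[k] for k >= 0: shift by delta = -6
  P[0] = 9 + -6 = 3
  P[1] = 6 + -6 = 0
  P[2] = 26 + -6 = 20
  P[3] = 46 + -6 = 40
  P[4] = 42 + -6 = 36
  P[5] = 41 + -6 = 35
  P[6] = 61 + -6 = 55
  P[7] = 63 + -6 = 57
  P[8] = 59 + -6 = 53

Answer: [3, 0, 20, 40, 36, 35, 55, 57, 53]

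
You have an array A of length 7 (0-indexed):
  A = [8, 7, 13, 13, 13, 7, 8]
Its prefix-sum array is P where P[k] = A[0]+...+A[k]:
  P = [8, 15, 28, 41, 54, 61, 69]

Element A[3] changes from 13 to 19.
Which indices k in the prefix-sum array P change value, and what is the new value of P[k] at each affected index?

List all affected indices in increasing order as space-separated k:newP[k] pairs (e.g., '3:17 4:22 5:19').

P[k] = A[0] + ... + A[k]
P[k] includes A[3] iff k >= 3
Affected indices: 3, 4, ..., 6; delta = 6
  P[3]: 41 + 6 = 47
  P[4]: 54 + 6 = 60
  P[5]: 61 + 6 = 67
  P[6]: 69 + 6 = 75

Answer: 3:47 4:60 5:67 6:75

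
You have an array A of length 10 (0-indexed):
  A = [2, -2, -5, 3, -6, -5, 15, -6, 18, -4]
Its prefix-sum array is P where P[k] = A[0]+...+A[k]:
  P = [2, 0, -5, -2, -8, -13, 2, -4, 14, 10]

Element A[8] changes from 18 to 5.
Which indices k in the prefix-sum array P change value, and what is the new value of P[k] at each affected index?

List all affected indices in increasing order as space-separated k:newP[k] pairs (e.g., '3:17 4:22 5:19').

P[k] = A[0] + ... + A[k]
P[k] includes A[8] iff k >= 8
Affected indices: 8, 9, ..., 9; delta = -13
  P[8]: 14 + -13 = 1
  P[9]: 10 + -13 = -3

Answer: 8:1 9:-3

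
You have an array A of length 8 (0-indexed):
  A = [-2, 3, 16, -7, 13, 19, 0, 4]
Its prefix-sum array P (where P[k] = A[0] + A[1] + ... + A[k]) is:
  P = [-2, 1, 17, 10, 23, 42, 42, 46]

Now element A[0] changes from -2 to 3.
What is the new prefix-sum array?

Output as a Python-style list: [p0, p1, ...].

Change: A[0] -2 -> 3, delta = 5
P[k] for k < 0: unchanged (A[0] not included)
P[k] for k >= 0: shift by delta = 5
  P[0] = -2 + 5 = 3
  P[1] = 1 + 5 = 6
  P[2] = 17 + 5 = 22
  P[3] = 10 + 5 = 15
  P[4] = 23 + 5 = 28
  P[5] = 42 + 5 = 47
  P[6] = 42 + 5 = 47
  P[7] = 46 + 5 = 51

Answer: [3, 6, 22, 15, 28, 47, 47, 51]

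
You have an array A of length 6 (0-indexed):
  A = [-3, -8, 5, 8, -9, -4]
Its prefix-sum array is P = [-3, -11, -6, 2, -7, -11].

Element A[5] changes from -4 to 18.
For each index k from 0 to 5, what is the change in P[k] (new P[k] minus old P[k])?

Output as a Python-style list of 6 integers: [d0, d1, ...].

Answer: [0, 0, 0, 0, 0, 22]

Derivation:
Element change: A[5] -4 -> 18, delta = 22
For k < 5: P[k] unchanged, delta_P[k] = 0
For k >= 5: P[k] shifts by exactly 22
Delta array: [0, 0, 0, 0, 0, 22]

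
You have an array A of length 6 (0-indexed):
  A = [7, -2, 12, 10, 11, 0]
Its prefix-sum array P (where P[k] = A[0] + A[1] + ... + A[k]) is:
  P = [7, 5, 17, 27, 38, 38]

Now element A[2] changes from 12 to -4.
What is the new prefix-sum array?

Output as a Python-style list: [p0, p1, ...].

Change: A[2] 12 -> -4, delta = -16
P[k] for k < 2: unchanged (A[2] not included)
P[k] for k >= 2: shift by delta = -16
  P[0] = 7 + 0 = 7
  P[1] = 5 + 0 = 5
  P[2] = 17 + -16 = 1
  P[3] = 27 + -16 = 11
  P[4] = 38 + -16 = 22
  P[5] = 38 + -16 = 22

Answer: [7, 5, 1, 11, 22, 22]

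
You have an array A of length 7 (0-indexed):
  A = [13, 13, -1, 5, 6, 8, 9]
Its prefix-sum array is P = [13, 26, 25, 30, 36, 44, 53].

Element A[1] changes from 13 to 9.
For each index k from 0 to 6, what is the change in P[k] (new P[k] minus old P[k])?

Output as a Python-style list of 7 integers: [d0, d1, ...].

Element change: A[1] 13 -> 9, delta = -4
For k < 1: P[k] unchanged, delta_P[k] = 0
For k >= 1: P[k] shifts by exactly -4
Delta array: [0, -4, -4, -4, -4, -4, -4]

Answer: [0, -4, -4, -4, -4, -4, -4]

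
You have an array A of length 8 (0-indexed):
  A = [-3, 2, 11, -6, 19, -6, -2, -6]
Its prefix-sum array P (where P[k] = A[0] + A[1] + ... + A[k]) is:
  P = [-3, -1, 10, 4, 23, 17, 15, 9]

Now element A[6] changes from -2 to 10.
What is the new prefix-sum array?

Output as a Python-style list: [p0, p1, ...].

Answer: [-3, -1, 10, 4, 23, 17, 27, 21]

Derivation:
Change: A[6] -2 -> 10, delta = 12
P[k] for k < 6: unchanged (A[6] not included)
P[k] for k >= 6: shift by delta = 12
  P[0] = -3 + 0 = -3
  P[1] = -1 + 0 = -1
  P[2] = 10 + 0 = 10
  P[3] = 4 + 0 = 4
  P[4] = 23 + 0 = 23
  P[5] = 17 + 0 = 17
  P[6] = 15 + 12 = 27
  P[7] = 9 + 12 = 21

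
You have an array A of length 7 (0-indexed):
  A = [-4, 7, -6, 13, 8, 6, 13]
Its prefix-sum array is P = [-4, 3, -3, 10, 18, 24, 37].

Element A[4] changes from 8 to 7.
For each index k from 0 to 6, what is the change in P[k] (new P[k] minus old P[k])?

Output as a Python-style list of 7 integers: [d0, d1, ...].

Element change: A[4] 8 -> 7, delta = -1
For k < 4: P[k] unchanged, delta_P[k] = 0
For k >= 4: P[k] shifts by exactly -1
Delta array: [0, 0, 0, 0, -1, -1, -1]

Answer: [0, 0, 0, 0, -1, -1, -1]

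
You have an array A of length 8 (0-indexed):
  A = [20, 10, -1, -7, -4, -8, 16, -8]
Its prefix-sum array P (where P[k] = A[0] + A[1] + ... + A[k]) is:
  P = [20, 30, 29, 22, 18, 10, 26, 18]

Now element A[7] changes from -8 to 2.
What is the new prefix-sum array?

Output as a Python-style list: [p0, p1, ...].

Answer: [20, 30, 29, 22, 18, 10, 26, 28]

Derivation:
Change: A[7] -8 -> 2, delta = 10
P[k] for k < 7: unchanged (A[7] not included)
P[k] for k >= 7: shift by delta = 10
  P[0] = 20 + 0 = 20
  P[1] = 30 + 0 = 30
  P[2] = 29 + 0 = 29
  P[3] = 22 + 0 = 22
  P[4] = 18 + 0 = 18
  P[5] = 10 + 0 = 10
  P[6] = 26 + 0 = 26
  P[7] = 18 + 10 = 28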